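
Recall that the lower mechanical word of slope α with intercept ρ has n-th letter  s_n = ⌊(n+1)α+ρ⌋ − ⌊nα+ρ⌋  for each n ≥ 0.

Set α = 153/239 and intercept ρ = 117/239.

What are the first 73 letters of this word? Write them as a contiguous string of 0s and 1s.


1011010110110110110101101101101011011011011010110110110101101101101101011

n=0: ⌊(1·153+117)/239⌋ − ⌊(0·153+117)/239⌋ = ⌊270/239⌋ − ⌊117/239⌋ = 1 − 0 = 1
n=1: ⌊(2·153+117)/239⌋ − ⌊(1·153+117)/239⌋ = ⌊423/239⌋ − ⌊270/239⌋ = 1 − 1 = 0
n=2: ⌊(3·153+117)/239⌋ − ⌊(2·153+117)/239⌋ = ⌊576/239⌋ − ⌊423/239⌋ = 2 − 1 = 1
n=3: ⌊(4·153+117)/239⌋ − ⌊(3·153+117)/239⌋ = ⌊729/239⌋ − ⌊576/239⌋ = 3 − 2 = 1
n=4: ⌊(5·153+117)/239⌋ − ⌊(4·153+117)/239⌋ = ⌊882/239⌋ − ⌊729/239⌋ = 3 − 3 = 0
n=5: ⌊(6·153+117)/239⌋ − ⌊(5·153+117)/239⌋ = ⌊1035/239⌋ − ⌊882/239⌋ = 4 − 3 = 1
n=6: ⌊(7·153+117)/239⌋ − ⌊(6·153+117)/239⌋ = ⌊1188/239⌋ − ⌊1035/239⌋ = 4 − 4 = 0
n=7: ⌊(8·153+117)/239⌋ − ⌊(7·153+117)/239⌋ = ⌊1341/239⌋ − ⌊1188/239⌋ = 5 − 4 = 1
n=8: ⌊(9·153+117)/239⌋ − ⌊(8·153+117)/239⌋ = ⌊1494/239⌋ − ⌊1341/239⌋ = 6 − 5 = 1
n=9: ⌊(10·153+117)/239⌋ − ⌊(9·153+117)/239⌋ = ⌊1647/239⌋ − ⌊1494/239⌋ = 6 − 6 = 0
n=10: ⌊(11·153+117)/239⌋ − ⌊(10·153+117)/239⌋ = ⌊1800/239⌋ − ⌊1647/239⌋ = 7 − 6 = 1
n=11: ⌊(12·153+117)/239⌋ − ⌊(11·153+117)/239⌋ = ⌊1953/239⌋ − ⌊1800/239⌋ = 8 − 7 = 1
n=12: ⌊(13·153+117)/239⌋ − ⌊(12·153+117)/239⌋ = ⌊2106/239⌋ − ⌊1953/239⌋ = 8 − 8 = 0
n=13: ⌊(14·153+117)/239⌋ − ⌊(13·153+117)/239⌋ = ⌊2259/239⌋ − ⌊2106/239⌋ = 9 − 8 = 1
n=14: ⌊(15·153+117)/239⌋ − ⌊(14·153+117)/239⌋ = ⌊2412/239⌋ − ⌊2259/239⌋ = 10 − 9 = 1
n=15: ⌊(16·153+117)/239⌋ − ⌊(15·153+117)/239⌋ = ⌊2565/239⌋ − ⌊2412/239⌋ = 10 − 10 = 0
n=16: ⌊(17·153+117)/239⌋ − ⌊(16·153+117)/239⌋ = ⌊2718/239⌋ − ⌊2565/239⌋ = 11 − 10 = 1
n=17: ⌊(18·153+117)/239⌋ − ⌊(17·153+117)/239⌋ = ⌊2871/239⌋ − ⌊2718/239⌋ = 12 − 11 = 1
n=18: ⌊(19·153+117)/239⌋ − ⌊(18·153+117)/239⌋ = ⌊3024/239⌋ − ⌊2871/239⌋ = 12 − 12 = 0
n=19: ⌊(20·153+117)/239⌋ − ⌊(19·153+117)/239⌋ = ⌊3177/239⌋ − ⌊3024/239⌋ = 13 − 12 = 1
n=20: ⌊(21·153+117)/239⌋ − ⌊(20·153+117)/239⌋ = ⌊3330/239⌋ − ⌊3177/239⌋ = 13 − 13 = 0
n=21: ⌊(22·153+117)/239⌋ − ⌊(21·153+117)/239⌋ = ⌊3483/239⌋ − ⌊3330/239⌋ = 14 − 13 = 1
n=22: ⌊(23·153+117)/239⌋ − ⌊(22·153+117)/239⌋ = ⌊3636/239⌋ − ⌊3483/239⌋ = 15 − 14 = 1
n=23: ⌊(24·153+117)/239⌋ − ⌊(23·153+117)/239⌋ = ⌊3789/239⌋ − ⌊3636/239⌋ = 15 − 15 = 0
n=24: ⌊(25·153+117)/239⌋ − ⌊(24·153+117)/239⌋ = ⌊3942/239⌋ − ⌊3789/239⌋ = 16 − 15 = 1
n=25: ⌊(26·153+117)/239⌋ − ⌊(25·153+117)/239⌋ = ⌊4095/239⌋ − ⌊3942/239⌋ = 17 − 16 = 1
n=26: ⌊(27·153+117)/239⌋ − ⌊(26·153+117)/239⌋ = ⌊4248/239⌋ − ⌊4095/239⌋ = 17 − 17 = 0
n=27: ⌊(28·153+117)/239⌋ − ⌊(27·153+117)/239⌋ = ⌊4401/239⌋ − ⌊4248/239⌋ = 18 − 17 = 1
n=28: ⌊(29·153+117)/239⌋ − ⌊(28·153+117)/239⌋ = ⌊4554/239⌋ − ⌊4401/239⌋ = 19 − 18 = 1
n=29: ⌊(30·153+117)/239⌋ − ⌊(29·153+117)/239⌋ = ⌊4707/239⌋ − ⌊4554/239⌋ = 19 − 19 = 0
n=30: ⌊(31·153+117)/239⌋ − ⌊(30·153+117)/239⌋ = ⌊4860/239⌋ − ⌊4707/239⌋ = 20 − 19 = 1
n=31: ⌊(32·153+117)/239⌋ − ⌊(31·153+117)/239⌋ = ⌊5013/239⌋ − ⌊4860/239⌋ = 20 − 20 = 0
n=32: ⌊(33·153+117)/239⌋ − ⌊(32·153+117)/239⌋ = ⌊5166/239⌋ − ⌊5013/239⌋ = 21 − 20 = 1
n=33: ⌊(34·153+117)/239⌋ − ⌊(33·153+117)/239⌋ = ⌊5319/239⌋ − ⌊5166/239⌋ = 22 − 21 = 1
n=34: ⌊(35·153+117)/239⌋ − ⌊(34·153+117)/239⌋ = ⌊5472/239⌋ − ⌊5319/239⌋ = 22 − 22 = 0
n=35: ⌊(36·153+117)/239⌋ − ⌊(35·153+117)/239⌋ = ⌊5625/239⌋ − ⌊5472/239⌋ = 23 − 22 = 1
n=36: ⌊(37·153+117)/239⌋ − ⌊(36·153+117)/239⌋ = ⌊5778/239⌋ − ⌊5625/239⌋ = 24 − 23 = 1
n=37: ⌊(38·153+117)/239⌋ − ⌊(37·153+117)/239⌋ = ⌊5931/239⌋ − ⌊5778/239⌋ = 24 − 24 = 0
n=38: ⌊(39·153+117)/239⌋ − ⌊(38·153+117)/239⌋ = ⌊6084/239⌋ − ⌊5931/239⌋ = 25 − 24 = 1
n=39: ⌊(40·153+117)/239⌋ − ⌊(39·153+117)/239⌋ = ⌊6237/239⌋ − ⌊6084/239⌋ = 26 − 25 = 1
n=40: ⌊(41·153+117)/239⌋ − ⌊(40·153+117)/239⌋ = ⌊6390/239⌋ − ⌊6237/239⌋ = 26 − 26 = 0
n=41: ⌊(42·153+117)/239⌋ − ⌊(41·153+117)/239⌋ = ⌊6543/239⌋ − ⌊6390/239⌋ = 27 − 26 = 1
n=42: ⌊(43·153+117)/239⌋ − ⌊(42·153+117)/239⌋ = ⌊6696/239⌋ − ⌊6543/239⌋ = 28 − 27 = 1
n=43: ⌊(44·153+117)/239⌋ − ⌊(43·153+117)/239⌋ = ⌊6849/239⌋ − ⌊6696/239⌋ = 28 − 28 = 0
n=44: ⌊(45·153+117)/239⌋ − ⌊(44·153+117)/239⌋ = ⌊7002/239⌋ − ⌊6849/239⌋ = 29 − 28 = 1
n=45: ⌊(46·153+117)/239⌋ − ⌊(45·153+117)/239⌋ = ⌊7155/239⌋ − ⌊7002/239⌋ = 29 − 29 = 0
n=46: ⌊(47·153+117)/239⌋ − ⌊(46·153+117)/239⌋ = ⌊7308/239⌋ − ⌊7155/239⌋ = 30 − 29 = 1
n=47: ⌊(48·153+117)/239⌋ − ⌊(47·153+117)/239⌋ = ⌊7461/239⌋ − ⌊7308/239⌋ = 31 − 30 = 1
n=48: ⌊(49·153+117)/239⌋ − ⌊(48·153+117)/239⌋ = ⌊7614/239⌋ − ⌊7461/239⌋ = 31 − 31 = 0
n=49: ⌊(50·153+117)/239⌋ − ⌊(49·153+117)/239⌋ = ⌊7767/239⌋ − ⌊7614/239⌋ = 32 − 31 = 1
n=50: ⌊(51·153+117)/239⌋ − ⌊(50·153+117)/239⌋ = ⌊7920/239⌋ − ⌊7767/239⌋ = 33 − 32 = 1
n=51: ⌊(52·153+117)/239⌋ − ⌊(51·153+117)/239⌋ = ⌊8073/239⌋ − ⌊7920/239⌋ = 33 − 33 = 0
n=52: ⌊(53·153+117)/239⌋ − ⌊(52·153+117)/239⌋ = ⌊8226/239⌋ − ⌊8073/239⌋ = 34 − 33 = 1
n=53: ⌊(54·153+117)/239⌋ − ⌊(53·153+117)/239⌋ = ⌊8379/239⌋ − ⌊8226/239⌋ = 35 − 34 = 1
n=54: ⌊(55·153+117)/239⌋ − ⌊(54·153+117)/239⌋ = ⌊8532/239⌋ − ⌊8379/239⌋ = 35 − 35 = 0
n=55: ⌊(56·153+117)/239⌋ − ⌊(55·153+117)/239⌋ = ⌊8685/239⌋ − ⌊8532/239⌋ = 36 − 35 = 1
n=56: ⌊(57·153+117)/239⌋ − ⌊(56·153+117)/239⌋ = ⌊8838/239⌋ − ⌊8685/239⌋ = 36 − 36 = 0
n=57: ⌊(58·153+117)/239⌋ − ⌊(57·153+117)/239⌋ = ⌊8991/239⌋ − ⌊8838/239⌋ = 37 − 36 = 1
n=58: ⌊(59·153+117)/239⌋ − ⌊(58·153+117)/239⌋ = ⌊9144/239⌋ − ⌊8991/239⌋ = 38 − 37 = 1
n=59: ⌊(60·153+117)/239⌋ − ⌊(59·153+117)/239⌋ = ⌊9297/239⌋ − ⌊9144/239⌋ = 38 − 38 = 0
n=60: ⌊(61·153+117)/239⌋ − ⌊(60·153+117)/239⌋ = ⌊9450/239⌋ − ⌊9297/239⌋ = 39 − 38 = 1
n=61: ⌊(62·153+117)/239⌋ − ⌊(61·153+117)/239⌋ = ⌊9603/239⌋ − ⌊9450/239⌋ = 40 − 39 = 1
n=62: ⌊(63·153+117)/239⌋ − ⌊(62·153+117)/239⌋ = ⌊9756/239⌋ − ⌊9603/239⌋ = 40 − 40 = 0
n=63: ⌊(64·153+117)/239⌋ − ⌊(63·153+117)/239⌋ = ⌊9909/239⌋ − ⌊9756/239⌋ = 41 − 40 = 1
n=64: ⌊(65·153+117)/239⌋ − ⌊(64·153+117)/239⌋ = ⌊10062/239⌋ − ⌊9909/239⌋ = 42 − 41 = 1
n=65: ⌊(66·153+117)/239⌋ − ⌊(65·153+117)/239⌋ = ⌊10215/239⌋ − ⌊10062/239⌋ = 42 − 42 = 0
n=66: ⌊(67·153+117)/239⌋ − ⌊(66·153+117)/239⌋ = ⌊10368/239⌋ − ⌊10215/239⌋ = 43 − 42 = 1
n=67: ⌊(68·153+117)/239⌋ − ⌊(67·153+117)/239⌋ = ⌊10521/239⌋ − ⌊10368/239⌋ = 44 − 43 = 1
n=68: ⌊(69·153+117)/239⌋ − ⌊(68·153+117)/239⌋ = ⌊10674/239⌋ − ⌊10521/239⌋ = 44 − 44 = 0
n=69: ⌊(70·153+117)/239⌋ − ⌊(69·153+117)/239⌋ = ⌊10827/239⌋ − ⌊10674/239⌋ = 45 − 44 = 1
n=70: ⌊(71·153+117)/239⌋ − ⌊(70·153+117)/239⌋ = ⌊10980/239⌋ − ⌊10827/239⌋ = 45 − 45 = 0
n=71: ⌊(72·153+117)/239⌋ − ⌊(71·153+117)/239⌋ = ⌊11133/239⌋ − ⌊10980/239⌋ = 46 − 45 = 1
n=72: ⌊(73·153+117)/239⌋ − ⌊(72·153+117)/239⌋ = ⌊11286/239⌋ − ⌊11133/239⌋ = 47 − 46 = 1


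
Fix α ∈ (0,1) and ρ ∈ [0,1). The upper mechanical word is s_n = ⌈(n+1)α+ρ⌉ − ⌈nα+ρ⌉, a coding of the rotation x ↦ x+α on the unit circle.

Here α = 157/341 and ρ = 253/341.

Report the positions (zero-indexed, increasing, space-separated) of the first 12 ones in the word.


n=0: ⌈410/341⌉−⌈253/341⌉ = 2−1 = 1  ← one
n=1: ⌈567/341⌉−⌈410/341⌉ = 2−2 = 0
n=2: ⌈724/341⌉−⌈567/341⌉ = 3−2 = 1  ← one
n=3: ⌈881/341⌉−⌈724/341⌉ = 3−3 = 0
n=4: ⌈1038/341⌉−⌈881/341⌉ = 4−3 = 1  ← one
n=5: ⌈1195/341⌉−⌈1038/341⌉ = 4−4 = 0
n=6: ⌈1352/341⌉−⌈1195/341⌉ = 4−4 = 0
n=7: ⌈1509/341⌉−⌈1352/341⌉ = 5−4 = 1  ← one
n=8: ⌈1666/341⌉−⌈1509/341⌉ = 5−5 = 0
n=9: ⌈1823/341⌉−⌈1666/341⌉ = 6−5 = 1  ← one
n=10: ⌈1980/341⌉−⌈1823/341⌉ = 6−6 = 0
n=11: ⌈2137/341⌉−⌈1980/341⌉ = 7−6 = 1  ← one
n=12: ⌈2294/341⌉−⌈2137/341⌉ = 7−7 = 0
n=13: ⌈2451/341⌉−⌈2294/341⌉ = 8−7 = 1  ← one
n=14: ⌈2608/341⌉−⌈2451/341⌉ = 8−8 = 0
n=15: ⌈2765/341⌉−⌈2608/341⌉ = 9−8 = 1  ← one
n=16: ⌈2922/341⌉−⌈2765/341⌉ = 9−9 = 0
n=17: ⌈3079/341⌉−⌈2922/341⌉ = 10−9 = 1  ← one
n=18: ⌈3236/341⌉−⌈3079/341⌉ = 10−10 = 0
n=19: ⌈3393/341⌉−⌈3236/341⌉ = 10−10 = 0
n=20: ⌈3550/341⌉−⌈3393/341⌉ = 11−10 = 1  ← one
n=21: ⌈3707/341⌉−⌈3550/341⌉ = 11−11 = 0
n=22: ⌈3864/341⌉−⌈3707/341⌉ = 12−11 = 1  ← one
n=23: ⌈4021/341⌉−⌈3864/341⌉ = 12−12 = 0
n=24: ⌈4178/341⌉−⌈4021/341⌉ = 13−12 = 1  ← one
positions of the first 12 ones: 0 2 4 7 9 11 13 15 17 20 22 24

0 2 4 7 9 11 13 15 17 20 22 24


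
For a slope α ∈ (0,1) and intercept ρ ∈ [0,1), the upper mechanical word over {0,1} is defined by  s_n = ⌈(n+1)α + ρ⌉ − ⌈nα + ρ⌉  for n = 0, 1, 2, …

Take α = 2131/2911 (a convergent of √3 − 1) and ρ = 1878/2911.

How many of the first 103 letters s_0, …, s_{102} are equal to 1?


76

#1s = Σ_{n=0}^{102} s_n = Σ_{n=0}^{102} (⌈(n+1)α+ρ⌉ − ⌈nα+ρ⌉)
the sum telescopes: every ⌈nα+ρ⌉ with 0 < n < 103 appears once with + and once with −, leaving ⌈103α+ρ⌉ − ⌈0·α+ρ⌉
103α + ρ = (103·2131 + 1878) / 2911 = 221371/2911
ρ = 1878/2911
⌈221371/2911⌉ = 77,  ⌈1878/2911⌉ = 1
#1s = 77 − 1 = 76


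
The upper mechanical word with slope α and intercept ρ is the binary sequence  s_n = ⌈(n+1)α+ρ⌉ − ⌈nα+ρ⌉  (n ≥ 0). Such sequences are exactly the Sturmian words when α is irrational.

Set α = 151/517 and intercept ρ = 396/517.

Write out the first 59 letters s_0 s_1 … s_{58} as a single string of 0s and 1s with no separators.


10001001000100100100010010001001000100100100010010001001000

n=0: ⌈(1·151+396)/517⌉ − ⌈(0·151+396)/517⌉ = ⌈547/517⌉ − ⌈396/517⌉ = 2 − 1 = 1
n=1: ⌈(2·151+396)/517⌉ − ⌈(1·151+396)/517⌉ = ⌈698/517⌉ − ⌈547/517⌉ = 2 − 2 = 0
n=2: ⌈(3·151+396)/517⌉ − ⌈(2·151+396)/517⌉ = ⌈849/517⌉ − ⌈698/517⌉ = 2 − 2 = 0
n=3: ⌈(4·151+396)/517⌉ − ⌈(3·151+396)/517⌉ = ⌈1000/517⌉ − ⌈849/517⌉ = 2 − 2 = 0
n=4: ⌈(5·151+396)/517⌉ − ⌈(4·151+396)/517⌉ = ⌈1151/517⌉ − ⌈1000/517⌉ = 3 − 2 = 1
n=5: ⌈(6·151+396)/517⌉ − ⌈(5·151+396)/517⌉ = ⌈1302/517⌉ − ⌈1151/517⌉ = 3 − 3 = 0
n=6: ⌈(7·151+396)/517⌉ − ⌈(6·151+396)/517⌉ = ⌈1453/517⌉ − ⌈1302/517⌉ = 3 − 3 = 0
n=7: ⌈(8·151+396)/517⌉ − ⌈(7·151+396)/517⌉ = ⌈1604/517⌉ − ⌈1453/517⌉ = 4 − 3 = 1
n=8: ⌈(9·151+396)/517⌉ − ⌈(8·151+396)/517⌉ = ⌈1755/517⌉ − ⌈1604/517⌉ = 4 − 4 = 0
n=9: ⌈(10·151+396)/517⌉ − ⌈(9·151+396)/517⌉ = ⌈1906/517⌉ − ⌈1755/517⌉ = 4 − 4 = 0
n=10: ⌈(11·151+396)/517⌉ − ⌈(10·151+396)/517⌉ = ⌈2057/517⌉ − ⌈1906/517⌉ = 4 − 4 = 0
n=11: ⌈(12·151+396)/517⌉ − ⌈(11·151+396)/517⌉ = ⌈2208/517⌉ − ⌈2057/517⌉ = 5 − 4 = 1
n=12: ⌈(13·151+396)/517⌉ − ⌈(12·151+396)/517⌉ = ⌈2359/517⌉ − ⌈2208/517⌉ = 5 − 5 = 0
n=13: ⌈(14·151+396)/517⌉ − ⌈(13·151+396)/517⌉ = ⌈2510/517⌉ − ⌈2359/517⌉ = 5 − 5 = 0
n=14: ⌈(15·151+396)/517⌉ − ⌈(14·151+396)/517⌉ = ⌈2661/517⌉ − ⌈2510/517⌉ = 6 − 5 = 1
n=15: ⌈(16·151+396)/517⌉ − ⌈(15·151+396)/517⌉ = ⌈2812/517⌉ − ⌈2661/517⌉ = 6 − 6 = 0
n=16: ⌈(17·151+396)/517⌉ − ⌈(16·151+396)/517⌉ = ⌈2963/517⌉ − ⌈2812/517⌉ = 6 − 6 = 0
n=17: ⌈(18·151+396)/517⌉ − ⌈(17·151+396)/517⌉ = ⌈3114/517⌉ − ⌈2963/517⌉ = 7 − 6 = 1
n=18: ⌈(19·151+396)/517⌉ − ⌈(18·151+396)/517⌉ = ⌈3265/517⌉ − ⌈3114/517⌉ = 7 − 7 = 0
n=19: ⌈(20·151+396)/517⌉ − ⌈(19·151+396)/517⌉ = ⌈3416/517⌉ − ⌈3265/517⌉ = 7 − 7 = 0
n=20: ⌈(21·151+396)/517⌉ − ⌈(20·151+396)/517⌉ = ⌈3567/517⌉ − ⌈3416/517⌉ = 7 − 7 = 0
n=21: ⌈(22·151+396)/517⌉ − ⌈(21·151+396)/517⌉ = ⌈3718/517⌉ − ⌈3567/517⌉ = 8 − 7 = 1
n=22: ⌈(23·151+396)/517⌉ − ⌈(22·151+396)/517⌉ = ⌈3869/517⌉ − ⌈3718/517⌉ = 8 − 8 = 0
n=23: ⌈(24·151+396)/517⌉ − ⌈(23·151+396)/517⌉ = ⌈4020/517⌉ − ⌈3869/517⌉ = 8 − 8 = 0
n=24: ⌈(25·151+396)/517⌉ − ⌈(24·151+396)/517⌉ = ⌈4171/517⌉ − ⌈4020/517⌉ = 9 − 8 = 1
n=25: ⌈(26·151+396)/517⌉ − ⌈(25·151+396)/517⌉ = ⌈4322/517⌉ − ⌈4171/517⌉ = 9 − 9 = 0
n=26: ⌈(27·151+396)/517⌉ − ⌈(26·151+396)/517⌉ = ⌈4473/517⌉ − ⌈4322/517⌉ = 9 − 9 = 0
n=27: ⌈(28·151+396)/517⌉ − ⌈(27·151+396)/517⌉ = ⌈4624/517⌉ − ⌈4473/517⌉ = 9 − 9 = 0
n=28: ⌈(29·151+396)/517⌉ − ⌈(28·151+396)/517⌉ = ⌈4775/517⌉ − ⌈4624/517⌉ = 10 − 9 = 1
n=29: ⌈(30·151+396)/517⌉ − ⌈(29·151+396)/517⌉ = ⌈4926/517⌉ − ⌈4775/517⌉ = 10 − 10 = 0
n=30: ⌈(31·151+396)/517⌉ − ⌈(30·151+396)/517⌉ = ⌈5077/517⌉ − ⌈4926/517⌉ = 10 − 10 = 0
n=31: ⌈(32·151+396)/517⌉ − ⌈(31·151+396)/517⌉ = ⌈5228/517⌉ − ⌈5077/517⌉ = 11 − 10 = 1
n=32: ⌈(33·151+396)/517⌉ − ⌈(32·151+396)/517⌉ = ⌈5379/517⌉ − ⌈5228/517⌉ = 11 − 11 = 0
n=33: ⌈(34·151+396)/517⌉ − ⌈(33·151+396)/517⌉ = ⌈5530/517⌉ − ⌈5379/517⌉ = 11 − 11 = 0
n=34: ⌈(35·151+396)/517⌉ − ⌈(34·151+396)/517⌉ = ⌈5681/517⌉ − ⌈5530/517⌉ = 11 − 11 = 0
n=35: ⌈(36·151+396)/517⌉ − ⌈(35·151+396)/517⌉ = ⌈5832/517⌉ − ⌈5681/517⌉ = 12 − 11 = 1
n=36: ⌈(37·151+396)/517⌉ − ⌈(36·151+396)/517⌉ = ⌈5983/517⌉ − ⌈5832/517⌉ = 12 − 12 = 0
n=37: ⌈(38·151+396)/517⌉ − ⌈(37·151+396)/517⌉ = ⌈6134/517⌉ − ⌈5983/517⌉ = 12 − 12 = 0
n=38: ⌈(39·151+396)/517⌉ − ⌈(38·151+396)/517⌉ = ⌈6285/517⌉ − ⌈6134/517⌉ = 13 − 12 = 1
n=39: ⌈(40·151+396)/517⌉ − ⌈(39·151+396)/517⌉ = ⌈6436/517⌉ − ⌈6285/517⌉ = 13 − 13 = 0
n=40: ⌈(41·151+396)/517⌉ − ⌈(40·151+396)/517⌉ = ⌈6587/517⌉ − ⌈6436/517⌉ = 13 − 13 = 0
n=41: ⌈(42·151+396)/517⌉ − ⌈(41·151+396)/517⌉ = ⌈6738/517⌉ − ⌈6587/517⌉ = 14 − 13 = 1
n=42: ⌈(43·151+396)/517⌉ − ⌈(42·151+396)/517⌉ = ⌈6889/517⌉ − ⌈6738/517⌉ = 14 − 14 = 0
n=43: ⌈(44·151+396)/517⌉ − ⌈(43·151+396)/517⌉ = ⌈7040/517⌉ − ⌈6889/517⌉ = 14 − 14 = 0
n=44: ⌈(45·151+396)/517⌉ − ⌈(44·151+396)/517⌉ = ⌈7191/517⌉ − ⌈7040/517⌉ = 14 − 14 = 0
n=45: ⌈(46·151+396)/517⌉ − ⌈(45·151+396)/517⌉ = ⌈7342/517⌉ − ⌈7191/517⌉ = 15 − 14 = 1
n=46: ⌈(47·151+396)/517⌉ − ⌈(46·151+396)/517⌉ = ⌈7493/517⌉ − ⌈7342/517⌉ = 15 − 15 = 0
n=47: ⌈(48·151+396)/517⌉ − ⌈(47·151+396)/517⌉ = ⌈7644/517⌉ − ⌈7493/517⌉ = 15 − 15 = 0
n=48: ⌈(49·151+396)/517⌉ − ⌈(48·151+396)/517⌉ = ⌈7795/517⌉ − ⌈7644/517⌉ = 16 − 15 = 1
n=49: ⌈(50·151+396)/517⌉ − ⌈(49·151+396)/517⌉ = ⌈7946/517⌉ − ⌈7795/517⌉ = 16 − 16 = 0
n=50: ⌈(51·151+396)/517⌉ − ⌈(50·151+396)/517⌉ = ⌈8097/517⌉ − ⌈7946/517⌉ = 16 − 16 = 0
n=51: ⌈(52·151+396)/517⌉ − ⌈(51·151+396)/517⌉ = ⌈8248/517⌉ − ⌈8097/517⌉ = 16 − 16 = 0
n=52: ⌈(53·151+396)/517⌉ − ⌈(52·151+396)/517⌉ = ⌈8399/517⌉ − ⌈8248/517⌉ = 17 − 16 = 1
n=53: ⌈(54·151+396)/517⌉ − ⌈(53·151+396)/517⌉ = ⌈8550/517⌉ − ⌈8399/517⌉ = 17 − 17 = 0
n=54: ⌈(55·151+396)/517⌉ − ⌈(54·151+396)/517⌉ = ⌈8701/517⌉ − ⌈8550/517⌉ = 17 − 17 = 0
n=55: ⌈(56·151+396)/517⌉ − ⌈(55·151+396)/517⌉ = ⌈8852/517⌉ − ⌈8701/517⌉ = 18 − 17 = 1
n=56: ⌈(57·151+396)/517⌉ − ⌈(56·151+396)/517⌉ = ⌈9003/517⌉ − ⌈8852/517⌉ = 18 − 18 = 0
n=57: ⌈(58·151+396)/517⌉ − ⌈(57·151+396)/517⌉ = ⌈9154/517⌉ − ⌈9003/517⌉ = 18 − 18 = 0
n=58: ⌈(59·151+396)/517⌉ − ⌈(58·151+396)/517⌉ = ⌈9305/517⌉ − ⌈9154/517⌉ = 18 − 18 = 0


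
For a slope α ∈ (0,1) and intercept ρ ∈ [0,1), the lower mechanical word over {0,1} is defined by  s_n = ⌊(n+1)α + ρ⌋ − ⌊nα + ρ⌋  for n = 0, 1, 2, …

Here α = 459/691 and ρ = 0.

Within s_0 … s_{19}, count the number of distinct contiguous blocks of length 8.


t_n = ⌊(n·459)/691⌋ for n = 0 … 20:
  n=0…9: ⌊0/691⌋=0 ⌊459/691⌋=0 ⌊918/691⌋=1 ⌊1377/691⌋=1 ⌊1836/691⌋=2 ⌊2295/691⌋=3 ⌊2754/691⌋=3 ⌊3213/691⌋=4 ⌊3672/691⌋=5 ⌊4131/691⌋=5
  n=10…19: ⌊4590/691⌋=6 ⌊5049/691⌋=7 ⌊5508/691⌋=7 ⌊5967/691⌋=8 ⌊6426/691⌋=9 ⌊6885/691⌋=9 ⌊7344/691⌋=10 ⌊7803/691⌋=11 ⌊8262/691⌋=11 ⌊8721/691⌋=12
  n=20: ⌊9180/691⌋=13
s_n = t_(n+1) − t_n for n = 0 … 19 gives
prefix = 01011011011011011011
slide a length-8 window over [0..7] … [12..19] (13 windows); first occurrence of each distinct factor:
  [  0..  7] 01011011
  [  1..  8] 10110110
  [  2..  9] 01101101
  [  3.. 10] 11011011
  (the other 9 windows repeat one of these)
distinct factors: {01011011, 01101101, 10110110, 11011011}
count = 4  (Sturmian bound for length 8 is 9)

4


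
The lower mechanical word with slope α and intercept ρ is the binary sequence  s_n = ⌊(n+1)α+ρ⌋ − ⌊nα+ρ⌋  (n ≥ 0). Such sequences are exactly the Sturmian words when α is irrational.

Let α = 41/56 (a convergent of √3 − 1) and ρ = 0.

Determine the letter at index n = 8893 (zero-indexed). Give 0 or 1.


(n+1)α + ρ = (8894·41) / 56 = 364654/56
nα + ρ     = (8893·41) / 56 = 364613/56
⌊364654/56⌋ = 6511,  ⌊364613/56⌋ = 6510
s_{8893} = 6511 − 6510 = 1

1


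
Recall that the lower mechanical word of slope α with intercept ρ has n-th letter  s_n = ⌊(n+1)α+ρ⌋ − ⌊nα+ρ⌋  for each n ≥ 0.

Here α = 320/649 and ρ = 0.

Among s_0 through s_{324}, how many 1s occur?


#1s = Σ_{n=0}^{324} s_n = Σ_{n=0}^{324} (⌊(n+1)α+ρ⌋ − ⌊nα+ρ⌋)
the sum telescopes: every ⌊nα+ρ⌋ with 0 < n < 325 appears once with + and once with −, leaving ⌊325α+ρ⌋ − ⌊0·α+ρ⌋
325α + ρ = (325·320) / 649 = 104000/649
ρ = 0/649
⌊104000/649⌋ = 160,  ⌊0/649⌋ = 0
#1s = 160 − 0 = 160

160


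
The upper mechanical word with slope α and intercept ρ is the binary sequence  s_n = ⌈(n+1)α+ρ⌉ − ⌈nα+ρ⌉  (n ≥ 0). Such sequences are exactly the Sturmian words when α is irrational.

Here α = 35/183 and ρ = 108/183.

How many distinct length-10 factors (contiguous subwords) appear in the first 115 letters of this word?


t_n = ⌈(n·35+108)/183⌉ for n = 0 … 115:
  n=0…9: ⌈108/183⌉=1 ⌈143/183⌉=1 ⌈178/183⌉=1 ⌈213/183⌉=2 ⌈248/183⌉=2 ⌈283/183⌉=2 ⌈318/183⌉=2 ⌈353/183⌉=2 ⌈388/183⌉=3 ⌈423/183⌉=3
  n=10…19: ⌈458/183⌉=3 ⌈493/183⌉=3 ⌈528/183⌉=3 ⌈563/183⌉=4 ⌈598/183⌉=4 ⌈633/183⌉=4 ⌈668/183⌉=4 ⌈703/183⌉=4 ⌈738/183⌉=5 ⌈773/183⌉=5
  n=20…29: ⌈808/183⌉=5 ⌈843/183⌉=5 ⌈878/183⌉=5 ⌈913/183⌉=5 ⌈948/183⌉=6 ⌈983/183⌉=6 ⌈1018/183⌉=6 ⌈1053/183⌉=6 ⌈1088/183⌉=6 ⌈1123/183⌉=7
  n=30…39: ⌈1158/183⌉=7 ⌈1193/183⌉=7 ⌈1228/183⌉=7 ⌈1263/183⌉=7 ⌈1298/183⌉=8 ⌈1333/183⌉=8 ⌈1368/183⌉=8 ⌈1403/183⌉=8 ⌈1438/183⌉=8 ⌈1473/183⌉=9
  n=40…49: ⌈1508/183⌉=9 ⌈1543/183⌉=9 ⌈1578/183⌉=9 ⌈1613/183⌉=9 ⌈1648/183⌉=10 ⌈1683/183⌉=10 ⌈1718/183⌉=10 ⌈1753/183⌉=10 ⌈1788/183⌉=10 ⌈1823/183⌉=10
  n=50…59: ⌈1858/183⌉=11 ⌈1893/183⌉=11 ⌈1928/183⌉=11 ⌈1963/183⌉=11 ⌈1998/183⌉=11 ⌈2033/183⌉=12 ⌈2068/183⌉=12 ⌈2103/183⌉=12 ⌈2138/183⌉=12 ⌈2173/183⌉=12
  n=60…69: ⌈2208/183⌉=13 ⌈2243/183⌉=13 ⌈2278/183⌉=13 ⌈2313/183⌉=13 ⌈2348/183⌉=13 ⌈2383/183⌉=14 ⌈2418/183⌉=14 ⌈2453/183⌉=14 ⌈2488/183⌉=14 ⌈2523/183⌉=14
  n=70…79: ⌈2558/183⌉=14 ⌈2593/183⌉=15 ⌈2628/183⌉=15 ⌈2663/183⌉=15 ⌈2698/183⌉=15 ⌈2733/183⌉=15 ⌈2768/183⌉=16 ⌈2803/183⌉=16 ⌈2838/183⌉=16 ⌈2873/183⌉=16
  n=80…89: ⌈2908/183⌉=16 ⌈2943/183⌉=17 ⌈2978/183⌉=17 ⌈3013/183⌉=17 ⌈3048/183⌉=17 ⌈3083/183⌉=17 ⌈3118/183⌉=18 ⌈3153/183⌉=18 ⌈3188/183⌉=18 ⌈3223/183⌉=18
  n=90…99: ⌈3258/183⌉=18 ⌈3293/183⌉=18 ⌈3328/183⌉=19 ⌈3363/183⌉=19 ⌈3398/183⌉=19 ⌈3433/183⌉=19 ⌈3468/183⌉=19 ⌈3503/183⌉=20 ⌈3538/183⌉=20 ⌈3573/183⌉=20
  n=100…109: ⌈3608/183⌉=20 ⌈3643/183⌉=20 ⌈3678/183⌉=21 ⌈3713/183⌉=21 ⌈3748/183⌉=21 ⌈3783/183⌉=21 ⌈3818/183⌉=21 ⌈3853/183⌉=22 ⌈3888/183⌉=22 ⌈3923/183⌉=22
  n=110…115: ⌈3958/183⌉=22 ⌈3993/183⌉=22 ⌈4028/183⌉=23 ⌈4063/183⌉=23 ⌈4098/183⌉=23 ⌈4133/183⌉=23
s_n = t_(n+1) − t_n for n = 0 … 114 gives
prefix = 0010000100001000010000010000100001000010000100000100001000010000100000100001000010000100000100001000010000100001000
slide a length-10 window over [0..9] … [105..114] (106 windows); first occurrence of each distinct factor:
  [  0..  9] 0010000100
  [  1.. 10] 0100001000
  [  2.. 11] 1000010000
  [  3.. 12] 0000100001
  [  4.. 13] 0001000010
  [ 13.. 22] 0000100000
  [ 14.. 23] 0001000001
  [ 15.. 24] 0010000010
  [ 16.. 25] 0100000100
  [ 17.. 26] 1000001000
  [ 18.. 27] 0000010000
  (the other 95 windows repeat one of these)
distinct factors: {0000010000, 0000100000, 0000100001, 0001000001, 0001000010, 0010000010, 0010000100, 0100000100, 0100001000, 1000001000, 1000010000}
count = 11  (Sturmian bound for length 10 is 11)

11


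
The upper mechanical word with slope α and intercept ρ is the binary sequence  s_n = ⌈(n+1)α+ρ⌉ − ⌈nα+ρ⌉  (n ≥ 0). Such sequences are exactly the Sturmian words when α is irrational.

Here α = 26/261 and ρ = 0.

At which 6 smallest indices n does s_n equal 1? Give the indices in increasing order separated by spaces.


0 10 20 30 40 50

n=0: ⌈26/261⌉−⌈0/261⌉ = 1−0 = 1  ← one
n=1: ⌈52/261⌉−⌈26/261⌉ = 1−1 = 0
n=2: ⌈78/261⌉−⌈52/261⌉ = 1−1 = 0
n=3: ⌈104/261⌉−⌈78/261⌉ = 1−1 = 0
n=4: ⌈130/261⌉−⌈104/261⌉ = 1−1 = 0
n=5: ⌈156/261⌉−⌈130/261⌉ = 1−1 = 0
n=6: ⌈182/261⌉−⌈156/261⌉ = 1−1 = 0
n=7: ⌈208/261⌉−⌈182/261⌉ = 1−1 = 0
n=8: ⌈234/261⌉−⌈208/261⌉ = 1−1 = 0
n=9: ⌈260/261⌉−⌈234/261⌉ = 1−1 = 0
n=10: ⌈286/261⌉−⌈260/261⌉ = 2−1 = 1  ← one
n=11: ⌈312/261⌉−⌈286/261⌉ = 2−2 = 0
n=12: ⌈338/261⌉−⌈312/261⌉ = 2−2 = 0
n=13: ⌈364/261⌉−⌈338/261⌉ = 2−2 = 0
n=14: ⌈390/261⌉−⌈364/261⌉ = 2−2 = 0
n=15: ⌈416/261⌉−⌈390/261⌉ = 2−2 = 0
n=16: ⌈442/261⌉−⌈416/261⌉ = 2−2 = 0
n=17: ⌈468/261⌉−⌈442/261⌉ = 2−2 = 0
n=18: ⌈494/261⌉−⌈468/261⌉ = 2−2 = 0
n=19: ⌈520/261⌉−⌈494/261⌉ = 2−2 = 0
n=20: ⌈546/261⌉−⌈520/261⌉ = 3−2 = 1  ← one
n=21: ⌈572/261⌉−⌈546/261⌉ = 3−3 = 0
n=22: ⌈598/261⌉−⌈572/261⌉ = 3−3 = 0
n=23: ⌈624/261⌉−⌈598/261⌉ = 3−3 = 0
n=24: ⌈650/261⌉−⌈624/261⌉ = 3−3 = 0
n=25: ⌈676/261⌉−⌈650/261⌉ = 3−3 = 0
n=26: ⌈702/261⌉−⌈676/261⌉ = 3−3 = 0
n=27: ⌈728/261⌉−⌈702/261⌉ = 3−3 = 0
n=28: ⌈754/261⌉−⌈728/261⌉ = 3−3 = 0
n=29: ⌈780/261⌉−⌈754/261⌉ = 3−3 = 0
n=30: ⌈806/261⌉−⌈780/261⌉ = 4−3 = 1  ← one
n=31: ⌈832/261⌉−⌈806/261⌉ = 4−4 = 0
n=32: ⌈858/261⌉−⌈832/261⌉ = 4−4 = 0
n=33: ⌈884/261⌉−⌈858/261⌉ = 4−4 = 0
n=34: ⌈910/261⌉−⌈884/261⌉ = 4−4 = 0
n=35: ⌈936/261⌉−⌈910/261⌉ = 4−4 = 0
n=36: ⌈962/261⌉−⌈936/261⌉ = 4−4 = 0
n=37: ⌈988/261⌉−⌈962/261⌉ = 4−4 = 0
n=38: ⌈1014/261⌉−⌈988/261⌉ = 4−4 = 0
n=39: ⌈1040/261⌉−⌈1014/261⌉ = 4−4 = 0
n=40: ⌈1066/261⌉−⌈1040/261⌉ = 5−4 = 1  ← one
n=41: ⌈1092/261⌉−⌈1066/261⌉ = 5−5 = 0
n=42: ⌈1118/261⌉−⌈1092/261⌉ = 5−5 = 0
n=43: ⌈1144/261⌉−⌈1118/261⌉ = 5−5 = 0
n=44: ⌈1170/261⌉−⌈1144/261⌉ = 5−5 = 0
n=45: ⌈1196/261⌉−⌈1170/261⌉ = 5−5 = 0
n=46: ⌈1222/261⌉−⌈1196/261⌉ = 5−5 = 0
n=47: ⌈1248/261⌉−⌈1222/261⌉ = 5−5 = 0
n=48: ⌈1274/261⌉−⌈1248/261⌉ = 5−5 = 0
n=49: ⌈1300/261⌉−⌈1274/261⌉ = 5−5 = 0
n=50: ⌈1326/261⌉−⌈1300/261⌉ = 6−5 = 1  ← one
positions of the first 6 ones: 0 10 20 30 40 50


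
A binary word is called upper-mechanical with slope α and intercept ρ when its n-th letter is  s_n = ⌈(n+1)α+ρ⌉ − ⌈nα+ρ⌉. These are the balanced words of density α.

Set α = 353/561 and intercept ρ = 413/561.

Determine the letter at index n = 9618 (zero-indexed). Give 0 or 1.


(n+1)α + ρ = (9619·353 + 413) / 561 = 3395920/561
nα + ρ     = (9618·353 + 413) / 561 = 3395567/561
⌈3395920/561⌉ = 6054,  ⌈3395567/561⌉ = 6053
s_{9618} = 6054 − 6053 = 1

1


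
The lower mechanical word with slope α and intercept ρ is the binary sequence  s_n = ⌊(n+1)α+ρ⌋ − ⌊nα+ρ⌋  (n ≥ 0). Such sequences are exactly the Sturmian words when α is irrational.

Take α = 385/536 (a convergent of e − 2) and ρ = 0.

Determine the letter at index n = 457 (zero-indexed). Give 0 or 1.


(n+1)α + ρ = (458·385) / 536 = 176330/536
nα + ρ     = (457·385) / 536 = 175945/536
⌊176330/536⌋ = 328,  ⌊175945/536⌋ = 328
s_{457} = 328 − 328 = 0

0


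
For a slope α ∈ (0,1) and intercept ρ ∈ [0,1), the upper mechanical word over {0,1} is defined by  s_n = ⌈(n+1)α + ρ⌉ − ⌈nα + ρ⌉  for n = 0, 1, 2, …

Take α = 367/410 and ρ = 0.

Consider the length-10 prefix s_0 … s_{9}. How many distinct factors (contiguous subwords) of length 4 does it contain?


2

t_n = ⌈(n·367)/410⌉ for n = 0 … 10:
  n=0…9: ⌈0/410⌉=0 ⌈367/410⌉=1 ⌈734/410⌉=2 ⌈1101/410⌉=3 ⌈1468/410⌉=4 ⌈1835/410⌉=5 ⌈2202/410⌉=6 ⌈2569/410⌉=7 ⌈2936/410⌉=8 ⌈3303/410⌉=9
  n=10: ⌈3670/410⌉=9
s_n = t_(n+1) − t_n for n = 0 … 9 gives
prefix = 1111111110
slide a length-4 window over [0..3] … [6..9] (7 windows); first occurrence of each distinct factor:
  [  0..  3] 1111
  [  6..  9] 1110
  (the other 5 windows repeat one of these)
distinct factors: {1110, 1111}
count = 2  (Sturmian bound for length 4 is 5)


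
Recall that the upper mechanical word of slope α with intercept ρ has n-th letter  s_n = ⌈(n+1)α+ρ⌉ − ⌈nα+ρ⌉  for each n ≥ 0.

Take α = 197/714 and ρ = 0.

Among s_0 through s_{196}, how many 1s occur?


55

#1s = Σ_{n=0}^{196} s_n = Σ_{n=0}^{196} (⌈(n+1)α+ρ⌉ − ⌈nα+ρ⌉)
the sum telescopes: every ⌈nα+ρ⌉ with 0 < n < 197 appears once with + and once with −, leaving ⌈197α+ρ⌉ − ⌈0·α+ρ⌉
197α + ρ = (197·197) / 714 = 38809/714
ρ = 0/714
⌈38809/714⌉ = 55,  ⌈0/714⌉ = 0
#1s = 55 − 0 = 55


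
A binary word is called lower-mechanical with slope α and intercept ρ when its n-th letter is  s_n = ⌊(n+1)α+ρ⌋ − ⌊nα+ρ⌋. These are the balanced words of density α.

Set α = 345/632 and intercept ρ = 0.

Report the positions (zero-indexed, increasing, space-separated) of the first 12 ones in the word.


n=0: ⌊345/632⌋−⌊0/632⌋ = 0−0 = 0
n=1: ⌊690/632⌋−⌊345/632⌋ = 1−0 = 1  ← one
n=2: ⌊1035/632⌋−⌊690/632⌋ = 1−1 = 0
n=3: ⌊1380/632⌋−⌊1035/632⌋ = 2−1 = 1  ← one
n=4: ⌊1725/632⌋−⌊1380/632⌋ = 2−2 = 0
n=5: ⌊2070/632⌋−⌊1725/632⌋ = 3−2 = 1  ← one
n=6: ⌊2415/632⌋−⌊2070/632⌋ = 3−3 = 0
n=7: ⌊2760/632⌋−⌊2415/632⌋ = 4−3 = 1  ← one
n=8: ⌊3105/632⌋−⌊2760/632⌋ = 4−4 = 0
n=9: ⌊3450/632⌋−⌊3105/632⌋ = 5−4 = 1  ← one
n=10: ⌊3795/632⌋−⌊3450/632⌋ = 6−5 = 1  ← one
n=11: ⌊4140/632⌋−⌊3795/632⌋ = 6−6 = 0
n=12: ⌊4485/632⌋−⌊4140/632⌋ = 7−6 = 1  ← one
n=13: ⌊4830/632⌋−⌊4485/632⌋ = 7−7 = 0
n=14: ⌊5175/632⌋−⌊4830/632⌋ = 8−7 = 1  ← one
n=15: ⌊5520/632⌋−⌊5175/632⌋ = 8−8 = 0
n=16: ⌊5865/632⌋−⌊5520/632⌋ = 9−8 = 1  ← one
n=17: ⌊6210/632⌋−⌊5865/632⌋ = 9−9 = 0
n=18: ⌊6555/632⌋−⌊6210/632⌋ = 10−9 = 1  ← one
n=19: ⌊6900/632⌋−⌊6555/632⌋ = 10−10 = 0
n=20: ⌊7245/632⌋−⌊6900/632⌋ = 11−10 = 1  ← one
n=21: ⌊7590/632⌋−⌊7245/632⌋ = 12−11 = 1  ← one
positions of the first 12 ones: 1 3 5 7 9 10 12 14 16 18 20 21

1 3 5 7 9 10 12 14 16 18 20 21


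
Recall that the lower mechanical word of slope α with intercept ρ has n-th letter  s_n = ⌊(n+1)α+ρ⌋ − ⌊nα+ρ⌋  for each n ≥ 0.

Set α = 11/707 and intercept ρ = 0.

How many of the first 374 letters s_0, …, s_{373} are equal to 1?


#1s = Σ_{n=0}^{373} s_n = Σ_{n=0}^{373} (⌊(n+1)α+ρ⌋ − ⌊nα+ρ⌋)
the sum telescopes: every ⌊nα+ρ⌋ with 0 < n < 374 appears once with + and once with −, leaving ⌊374α+ρ⌋ − ⌊0·α+ρ⌋
374α + ρ = (374·11) / 707 = 4114/707
ρ = 0/707
⌊4114/707⌋ = 5,  ⌊0/707⌋ = 0
#1s = 5 − 0 = 5

5


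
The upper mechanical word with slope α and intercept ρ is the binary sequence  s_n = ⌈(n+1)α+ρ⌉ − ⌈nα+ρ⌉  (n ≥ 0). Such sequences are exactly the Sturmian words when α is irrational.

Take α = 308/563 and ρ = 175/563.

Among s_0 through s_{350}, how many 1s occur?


#1s = Σ_{n=0}^{350} s_n = Σ_{n=0}^{350} (⌈(n+1)α+ρ⌉ − ⌈nα+ρ⌉)
the sum telescopes: every ⌈nα+ρ⌉ with 0 < n < 351 appears once with + and once with −, leaving ⌈351α+ρ⌉ − ⌈0·α+ρ⌉
351α + ρ = (351·308 + 175) / 563 = 108283/563
ρ = 175/563
⌈108283/563⌉ = 193,  ⌈175/563⌉ = 1
#1s = 193 − 1 = 192

192


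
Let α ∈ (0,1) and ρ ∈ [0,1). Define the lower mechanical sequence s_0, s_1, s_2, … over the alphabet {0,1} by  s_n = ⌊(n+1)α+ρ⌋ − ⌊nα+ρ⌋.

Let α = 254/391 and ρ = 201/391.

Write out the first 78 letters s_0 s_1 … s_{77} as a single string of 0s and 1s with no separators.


n=0: ⌊(1·254+201)/391⌋ − ⌊(0·254+201)/391⌋ = ⌊455/391⌋ − ⌊201/391⌋ = 1 − 0 = 1
n=1: ⌊(2·254+201)/391⌋ − ⌊(1·254+201)/391⌋ = ⌊709/391⌋ − ⌊455/391⌋ = 1 − 1 = 0
n=2: ⌊(3·254+201)/391⌋ − ⌊(2·254+201)/391⌋ = ⌊963/391⌋ − ⌊709/391⌋ = 2 − 1 = 1
n=3: ⌊(4·254+201)/391⌋ − ⌊(3·254+201)/391⌋ = ⌊1217/391⌋ − ⌊963/391⌋ = 3 − 2 = 1
n=4: ⌊(5·254+201)/391⌋ − ⌊(4·254+201)/391⌋ = ⌊1471/391⌋ − ⌊1217/391⌋ = 3 − 3 = 0
n=5: ⌊(6·254+201)/391⌋ − ⌊(5·254+201)/391⌋ = ⌊1725/391⌋ − ⌊1471/391⌋ = 4 − 3 = 1
n=6: ⌊(7·254+201)/391⌋ − ⌊(6·254+201)/391⌋ = ⌊1979/391⌋ − ⌊1725/391⌋ = 5 − 4 = 1
n=7: ⌊(8·254+201)/391⌋ − ⌊(7·254+201)/391⌋ = ⌊2233/391⌋ − ⌊1979/391⌋ = 5 − 5 = 0
n=8: ⌊(9·254+201)/391⌋ − ⌊(8·254+201)/391⌋ = ⌊2487/391⌋ − ⌊2233/391⌋ = 6 − 5 = 1
n=9: ⌊(10·254+201)/391⌋ − ⌊(9·254+201)/391⌋ = ⌊2741/391⌋ − ⌊2487/391⌋ = 7 − 6 = 1
n=10: ⌊(11·254+201)/391⌋ − ⌊(10·254+201)/391⌋ = ⌊2995/391⌋ − ⌊2741/391⌋ = 7 − 7 = 0
n=11: ⌊(12·254+201)/391⌋ − ⌊(11·254+201)/391⌋ = ⌊3249/391⌋ − ⌊2995/391⌋ = 8 − 7 = 1
n=12: ⌊(13·254+201)/391⌋ − ⌊(12·254+201)/391⌋ = ⌊3503/391⌋ − ⌊3249/391⌋ = 8 − 8 = 0
n=13: ⌊(14·254+201)/391⌋ − ⌊(13·254+201)/391⌋ = ⌊3757/391⌋ − ⌊3503/391⌋ = 9 − 8 = 1
n=14: ⌊(15·254+201)/391⌋ − ⌊(14·254+201)/391⌋ = ⌊4011/391⌋ − ⌊3757/391⌋ = 10 − 9 = 1
n=15: ⌊(16·254+201)/391⌋ − ⌊(15·254+201)/391⌋ = ⌊4265/391⌋ − ⌊4011/391⌋ = 10 − 10 = 0
n=16: ⌊(17·254+201)/391⌋ − ⌊(16·254+201)/391⌋ = ⌊4519/391⌋ − ⌊4265/391⌋ = 11 − 10 = 1
n=17: ⌊(18·254+201)/391⌋ − ⌊(17·254+201)/391⌋ = ⌊4773/391⌋ − ⌊4519/391⌋ = 12 − 11 = 1
n=18: ⌊(19·254+201)/391⌋ − ⌊(18·254+201)/391⌋ = ⌊5027/391⌋ − ⌊4773/391⌋ = 12 − 12 = 0
n=19: ⌊(20·254+201)/391⌋ − ⌊(19·254+201)/391⌋ = ⌊5281/391⌋ − ⌊5027/391⌋ = 13 − 12 = 1
n=20: ⌊(21·254+201)/391⌋ − ⌊(20·254+201)/391⌋ = ⌊5535/391⌋ − ⌊5281/391⌋ = 14 − 13 = 1
n=21: ⌊(22·254+201)/391⌋ − ⌊(21·254+201)/391⌋ = ⌊5789/391⌋ − ⌊5535/391⌋ = 14 − 14 = 0
n=22: ⌊(23·254+201)/391⌋ − ⌊(22·254+201)/391⌋ = ⌊6043/391⌋ − ⌊5789/391⌋ = 15 − 14 = 1
n=23: ⌊(24·254+201)/391⌋ − ⌊(23·254+201)/391⌋ = ⌊6297/391⌋ − ⌊6043/391⌋ = 16 − 15 = 1
n=24: ⌊(25·254+201)/391⌋ − ⌊(24·254+201)/391⌋ = ⌊6551/391⌋ − ⌊6297/391⌋ = 16 − 16 = 0
n=25: ⌊(26·254+201)/391⌋ − ⌊(25·254+201)/391⌋ = ⌊6805/391⌋ − ⌊6551/391⌋ = 17 − 16 = 1
n=26: ⌊(27·254+201)/391⌋ − ⌊(26·254+201)/391⌋ = ⌊7059/391⌋ − ⌊6805/391⌋ = 18 − 17 = 1
n=27: ⌊(28·254+201)/391⌋ − ⌊(27·254+201)/391⌋ = ⌊7313/391⌋ − ⌊7059/391⌋ = 18 − 18 = 0
n=28: ⌊(29·254+201)/391⌋ − ⌊(28·254+201)/391⌋ = ⌊7567/391⌋ − ⌊7313/391⌋ = 19 − 18 = 1
n=29: ⌊(30·254+201)/391⌋ − ⌊(29·254+201)/391⌋ = ⌊7821/391⌋ − ⌊7567/391⌋ = 20 − 19 = 1
n=30: ⌊(31·254+201)/391⌋ − ⌊(30·254+201)/391⌋ = ⌊8075/391⌋ − ⌊7821/391⌋ = 20 − 20 = 0
n=31: ⌊(32·254+201)/391⌋ − ⌊(31·254+201)/391⌋ = ⌊8329/391⌋ − ⌊8075/391⌋ = 21 − 20 = 1
n=32: ⌊(33·254+201)/391⌋ − ⌊(32·254+201)/391⌋ = ⌊8583/391⌋ − ⌊8329/391⌋ = 21 − 21 = 0
n=33: ⌊(34·254+201)/391⌋ − ⌊(33·254+201)/391⌋ = ⌊8837/391⌋ − ⌊8583/391⌋ = 22 − 21 = 1
n=34: ⌊(35·254+201)/391⌋ − ⌊(34·254+201)/391⌋ = ⌊9091/391⌋ − ⌊8837/391⌋ = 23 − 22 = 1
n=35: ⌊(36·254+201)/391⌋ − ⌊(35·254+201)/391⌋ = ⌊9345/391⌋ − ⌊9091/391⌋ = 23 − 23 = 0
n=36: ⌊(37·254+201)/391⌋ − ⌊(36·254+201)/391⌋ = ⌊9599/391⌋ − ⌊9345/391⌋ = 24 − 23 = 1
n=37: ⌊(38·254+201)/391⌋ − ⌊(37·254+201)/391⌋ = ⌊9853/391⌋ − ⌊9599/391⌋ = 25 − 24 = 1
n=38: ⌊(39·254+201)/391⌋ − ⌊(38·254+201)/391⌋ = ⌊10107/391⌋ − ⌊9853/391⌋ = 25 − 25 = 0
n=39: ⌊(40·254+201)/391⌋ − ⌊(39·254+201)/391⌋ = ⌊10361/391⌋ − ⌊10107/391⌋ = 26 − 25 = 1
n=40: ⌊(41·254+201)/391⌋ − ⌊(40·254+201)/391⌋ = ⌊10615/391⌋ − ⌊10361/391⌋ = 27 − 26 = 1
n=41: ⌊(42·254+201)/391⌋ − ⌊(41·254+201)/391⌋ = ⌊10869/391⌋ − ⌊10615/391⌋ = 27 − 27 = 0
n=42: ⌊(43·254+201)/391⌋ − ⌊(42·254+201)/391⌋ = ⌊11123/391⌋ − ⌊10869/391⌋ = 28 − 27 = 1
n=43: ⌊(44·254+201)/391⌋ − ⌊(43·254+201)/391⌋ = ⌊11377/391⌋ − ⌊11123/391⌋ = 29 − 28 = 1
n=44: ⌊(45·254+201)/391⌋ − ⌊(44·254+201)/391⌋ = ⌊11631/391⌋ − ⌊11377/391⌋ = 29 − 29 = 0
n=45: ⌊(46·254+201)/391⌋ − ⌊(45·254+201)/391⌋ = ⌊11885/391⌋ − ⌊11631/391⌋ = 30 − 29 = 1
n=46: ⌊(47·254+201)/391⌋ − ⌊(46·254+201)/391⌋ = ⌊12139/391⌋ − ⌊11885/391⌋ = 31 − 30 = 1
n=47: ⌊(48·254+201)/391⌋ − ⌊(47·254+201)/391⌋ = ⌊12393/391⌋ − ⌊12139/391⌋ = 31 − 31 = 0
n=48: ⌊(49·254+201)/391⌋ − ⌊(48·254+201)/391⌋ = ⌊12647/391⌋ − ⌊12393/391⌋ = 32 − 31 = 1
n=49: ⌊(50·254+201)/391⌋ − ⌊(49·254+201)/391⌋ = ⌊12901/391⌋ − ⌊12647/391⌋ = 32 − 32 = 0
n=50: ⌊(51·254+201)/391⌋ − ⌊(50·254+201)/391⌋ = ⌊13155/391⌋ − ⌊12901/391⌋ = 33 − 32 = 1
n=51: ⌊(52·254+201)/391⌋ − ⌊(51·254+201)/391⌋ = ⌊13409/391⌋ − ⌊13155/391⌋ = 34 − 33 = 1
n=52: ⌊(53·254+201)/391⌋ − ⌊(52·254+201)/391⌋ = ⌊13663/391⌋ − ⌊13409/391⌋ = 34 − 34 = 0
n=53: ⌊(54·254+201)/391⌋ − ⌊(53·254+201)/391⌋ = ⌊13917/391⌋ − ⌊13663/391⌋ = 35 − 34 = 1
n=54: ⌊(55·254+201)/391⌋ − ⌊(54·254+201)/391⌋ = ⌊14171/391⌋ − ⌊13917/391⌋ = 36 − 35 = 1
n=55: ⌊(56·254+201)/391⌋ − ⌊(55·254+201)/391⌋ = ⌊14425/391⌋ − ⌊14171/391⌋ = 36 − 36 = 0
n=56: ⌊(57·254+201)/391⌋ − ⌊(56·254+201)/391⌋ = ⌊14679/391⌋ − ⌊14425/391⌋ = 37 − 36 = 1
n=57: ⌊(58·254+201)/391⌋ − ⌊(57·254+201)/391⌋ = ⌊14933/391⌋ − ⌊14679/391⌋ = 38 − 37 = 1
n=58: ⌊(59·254+201)/391⌋ − ⌊(58·254+201)/391⌋ = ⌊15187/391⌋ − ⌊14933/391⌋ = 38 − 38 = 0
n=59: ⌊(60·254+201)/391⌋ − ⌊(59·254+201)/391⌋ = ⌊15441/391⌋ − ⌊15187/391⌋ = 39 − 38 = 1
n=60: ⌊(61·254+201)/391⌋ − ⌊(60·254+201)/391⌋ = ⌊15695/391⌋ − ⌊15441/391⌋ = 40 − 39 = 1
n=61: ⌊(62·254+201)/391⌋ − ⌊(61·254+201)/391⌋ = ⌊15949/391⌋ − ⌊15695/391⌋ = 40 − 40 = 0
n=62: ⌊(63·254+201)/391⌋ − ⌊(62·254+201)/391⌋ = ⌊16203/391⌋ − ⌊15949/391⌋ = 41 − 40 = 1
n=63: ⌊(64·254+201)/391⌋ − ⌊(63·254+201)/391⌋ = ⌊16457/391⌋ − ⌊16203/391⌋ = 42 − 41 = 1
n=64: ⌊(65·254+201)/391⌋ − ⌊(64·254+201)/391⌋ = ⌊16711/391⌋ − ⌊16457/391⌋ = 42 − 42 = 0
n=65: ⌊(66·254+201)/391⌋ − ⌊(65·254+201)/391⌋ = ⌊16965/391⌋ − ⌊16711/391⌋ = 43 − 42 = 1
n=66: ⌊(67·254+201)/391⌋ − ⌊(66·254+201)/391⌋ = ⌊17219/391⌋ − ⌊16965/391⌋ = 44 − 43 = 1
n=67: ⌊(68·254+201)/391⌋ − ⌊(67·254+201)/391⌋ = ⌊17473/391⌋ − ⌊17219/391⌋ = 44 − 44 = 0
n=68: ⌊(69·254+201)/391⌋ − ⌊(68·254+201)/391⌋ = ⌊17727/391⌋ − ⌊17473/391⌋ = 45 − 44 = 1
n=69: ⌊(70·254+201)/391⌋ − ⌊(69·254+201)/391⌋ = ⌊17981/391⌋ − ⌊17727/391⌋ = 45 − 45 = 0
n=70: ⌊(71·254+201)/391⌋ − ⌊(70·254+201)/391⌋ = ⌊18235/391⌋ − ⌊17981/391⌋ = 46 − 45 = 1
n=71: ⌊(72·254+201)/391⌋ − ⌊(71·254+201)/391⌋ = ⌊18489/391⌋ − ⌊18235/391⌋ = 47 − 46 = 1
n=72: ⌊(73·254+201)/391⌋ − ⌊(72·254+201)/391⌋ = ⌊18743/391⌋ − ⌊18489/391⌋ = 47 − 47 = 0
n=73: ⌊(74·254+201)/391⌋ − ⌊(73·254+201)/391⌋ = ⌊18997/391⌋ − ⌊18743/391⌋ = 48 − 47 = 1
n=74: ⌊(75·254+201)/391⌋ − ⌊(74·254+201)/391⌋ = ⌊19251/391⌋ − ⌊18997/391⌋ = 49 − 48 = 1
n=75: ⌊(76·254+201)/391⌋ − ⌊(75·254+201)/391⌋ = ⌊19505/391⌋ − ⌊19251/391⌋ = 49 − 49 = 0
n=76: ⌊(77·254+201)/391⌋ − ⌊(76·254+201)/391⌋ = ⌊19759/391⌋ − ⌊19505/391⌋ = 50 − 49 = 1
n=77: ⌊(78·254+201)/391⌋ − ⌊(77·254+201)/391⌋ = ⌊20013/391⌋ − ⌊19759/391⌋ = 51 − 50 = 1

101101101101011011011011011011010110110110110110101101101101101101101011011011


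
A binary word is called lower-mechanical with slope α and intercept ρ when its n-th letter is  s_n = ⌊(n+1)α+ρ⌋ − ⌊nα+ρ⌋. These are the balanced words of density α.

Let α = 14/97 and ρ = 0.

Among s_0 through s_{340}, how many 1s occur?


#1s = Σ_{n=0}^{340} s_n = Σ_{n=0}^{340} (⌊(n+1)α+ρ⌋ − ⌊nα+ρ⌋)
the sum telescopes: every ⌊nα+ρ⌋ with 0 < n < 341 appears once with + and once with −, leaving ⌊341α+ρ⌋ − ⌊0·α+ρ⌋
341α + ρ = (341·14) / 97 = 4774/97
ρ = 0/97
⌊4774/97⌋ = 49,  ⌊0/97⌋ = 0
#1s = 49 − 0 = 49

49
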